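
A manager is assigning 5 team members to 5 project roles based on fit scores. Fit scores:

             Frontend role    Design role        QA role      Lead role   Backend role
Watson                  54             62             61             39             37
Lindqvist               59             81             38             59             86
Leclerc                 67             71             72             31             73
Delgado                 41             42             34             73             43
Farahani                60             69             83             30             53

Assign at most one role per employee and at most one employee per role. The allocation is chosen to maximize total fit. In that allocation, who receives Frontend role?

Leclerc receives Frontend role.

Optimal: Watson→Design role (62 pts), Lindqvist→Backend role (86 pts), Leclerc→Frontend role (67 pts), Delgado→Lead role (73 pts), Farahani→QA role (83 pts) — total 62+86+67+73+83 = 371 pts.
Max-entry greedy (repeatedly take the single best remaining cell) gives 367 pts, worse by 4.
Next-best assignment: Watson→Frontend role, Lindqvist→Backend role, Leclerc→Design role, Delgado→Lead role, Farahani→QA role = 367 pts.
Leclerc's own top role is Backend role (73 pts), but forcing Leclerc→Backend role and reassigning the rest optimally gives only 364 pts — worse by 7.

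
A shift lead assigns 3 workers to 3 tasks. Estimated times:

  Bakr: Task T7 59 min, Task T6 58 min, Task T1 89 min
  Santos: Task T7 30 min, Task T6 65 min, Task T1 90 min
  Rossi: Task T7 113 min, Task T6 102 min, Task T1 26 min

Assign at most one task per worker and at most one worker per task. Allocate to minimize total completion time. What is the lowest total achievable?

Minimum total: 114 min

Optimal: Bakr→Task T6 (58 min), Santos→Task T7 (30 min), Rossi→Task T1 (26 min) — total 58+30+26 = 114 min.
Swapping Rossi↔Bakr (Rossi→Task T6 102 min, Bakr→Task T1 89 min) adds 107.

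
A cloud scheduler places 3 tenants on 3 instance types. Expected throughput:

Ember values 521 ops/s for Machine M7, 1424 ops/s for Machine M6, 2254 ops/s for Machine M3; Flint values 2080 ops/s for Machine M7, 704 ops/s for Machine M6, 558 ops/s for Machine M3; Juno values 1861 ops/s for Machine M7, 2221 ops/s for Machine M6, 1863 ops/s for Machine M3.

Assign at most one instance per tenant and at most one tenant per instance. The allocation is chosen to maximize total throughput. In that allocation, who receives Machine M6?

Optimal: Ember→Machine M3 (2254 ops/s), Flint→Machine M7 (2080 ops/s), Juno→Machine M6 (2221 ops/s) — total 2254+2080+2221 = 6555 ops/s.

Juno receives Machine M6.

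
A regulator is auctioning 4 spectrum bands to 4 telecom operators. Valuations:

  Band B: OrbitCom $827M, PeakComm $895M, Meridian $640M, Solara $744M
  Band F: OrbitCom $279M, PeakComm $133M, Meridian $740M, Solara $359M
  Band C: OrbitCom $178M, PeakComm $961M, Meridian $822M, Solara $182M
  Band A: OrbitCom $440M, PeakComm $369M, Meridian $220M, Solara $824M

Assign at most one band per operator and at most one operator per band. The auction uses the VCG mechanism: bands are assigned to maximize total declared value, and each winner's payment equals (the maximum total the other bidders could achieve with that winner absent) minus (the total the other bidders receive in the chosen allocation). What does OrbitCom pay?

OrbitCom pays $16M.

Efficient allocation: OrbitCom→Band B ($827M), PeakComm→Band C ($961M), Meridian→Band F ($740M), Solara→Band A ($824M); total welfare W = $3352M.
OrbitCom receives Band B at value $827M, so the others get W − 827 = $2525M.
Without OrbitCom: best allocation of the remaining 3 bidders over all 4 bands is PeakComm→Band B ($895M), Meridian→Band C ($822M), Solara→Band A ($824M), total $2541M.
VCG payment = (others' best without OrbitCom) − (others' welfare with OrbitCom) = 2541 − 2525 = $16M.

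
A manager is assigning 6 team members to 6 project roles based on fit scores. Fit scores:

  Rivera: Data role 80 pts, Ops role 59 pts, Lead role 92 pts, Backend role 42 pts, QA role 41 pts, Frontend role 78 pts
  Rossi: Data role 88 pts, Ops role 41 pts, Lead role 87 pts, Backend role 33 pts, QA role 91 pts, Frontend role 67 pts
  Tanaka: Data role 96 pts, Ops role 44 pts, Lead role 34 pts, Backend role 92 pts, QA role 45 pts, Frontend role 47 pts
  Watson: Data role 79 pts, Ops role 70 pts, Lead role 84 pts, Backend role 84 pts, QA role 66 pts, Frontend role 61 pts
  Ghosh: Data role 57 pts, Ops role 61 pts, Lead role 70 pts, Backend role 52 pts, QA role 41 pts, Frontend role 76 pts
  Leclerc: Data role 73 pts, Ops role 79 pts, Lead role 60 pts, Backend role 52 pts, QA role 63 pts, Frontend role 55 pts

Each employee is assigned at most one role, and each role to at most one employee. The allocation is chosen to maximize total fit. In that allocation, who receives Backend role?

This is a one-to-one assignment (maximum-weight bipartite matching).
Optimal: Rivera→Lead role (92 pts), Rossi→QA role (91 pts), Tanaka→Data role (96 pts), Watson→Backend role (84 pts), Ghosh→Frontend role (76 pts), Leclerc→Ops role (79 pts) — total 92+91+96+84+76+79 = 518 pts.
Swapping Tanaka↔Watson (Tanaka→Backend role 92 pts, Watson→Data role 79 pts) loses 9.
Watson's own top role is Lead role (84 pts), but forcing Watson→Lead role and reassigning the rest optimally gives only 502 pts — worse by 16.

Watson receives Backend role.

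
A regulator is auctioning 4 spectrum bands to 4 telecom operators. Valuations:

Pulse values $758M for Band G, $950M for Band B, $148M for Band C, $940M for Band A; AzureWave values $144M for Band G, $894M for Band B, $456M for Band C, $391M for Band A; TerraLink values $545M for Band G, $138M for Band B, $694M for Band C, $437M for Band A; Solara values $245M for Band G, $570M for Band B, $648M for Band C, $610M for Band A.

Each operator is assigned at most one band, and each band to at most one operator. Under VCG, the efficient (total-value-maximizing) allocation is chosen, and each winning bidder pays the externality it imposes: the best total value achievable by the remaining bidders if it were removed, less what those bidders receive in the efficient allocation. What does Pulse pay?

Pulse pays $111M.

Efficient allocation: Pulse→Band A ($940M), AzureWave→Band B ($894M), TerraLink→Band G ($545M), Solara→Band C ($648M); total welfare W = $3027M.
Pulse receives Band A at value $940M, so the others get W − 940 = $2087M.
Without Pulse: best allocation of the remaining 3 bidders over all 4 bands is AzureWave→Band B ($894M), TerraLink→Band C ($694M), Solara→Band A ($610M), total $2198M.
VCG payment = (others' best without Pulse) − (others' welfare with Pulse) = 2198 − 2087 = $111M.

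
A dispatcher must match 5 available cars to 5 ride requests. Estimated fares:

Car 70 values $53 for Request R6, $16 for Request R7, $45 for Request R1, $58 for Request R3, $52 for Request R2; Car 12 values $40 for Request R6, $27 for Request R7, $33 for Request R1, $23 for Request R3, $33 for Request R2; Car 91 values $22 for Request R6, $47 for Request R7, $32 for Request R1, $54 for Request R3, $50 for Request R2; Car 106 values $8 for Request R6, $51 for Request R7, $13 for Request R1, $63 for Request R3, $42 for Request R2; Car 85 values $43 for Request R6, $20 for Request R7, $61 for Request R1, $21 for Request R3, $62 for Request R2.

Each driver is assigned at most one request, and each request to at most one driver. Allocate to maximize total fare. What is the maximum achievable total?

Optimal: Car 70→Request R2 ($52), Car 12→Request R6 ($40), Car 91→Request R7 ($47), Car 106→Request R3 ($63), Car 85→Request R1 ($61) — total 52+40+47+63+61 = $263.
Row-greedy (each driver in turn takes its best remaining request) gives $260, worse by 3.
Next-best assignment: Car 70→Request R3, Car 12→Request R6, Car 91→Request R2, Car 106→Request R7, Car 85→Request R1 = $260.

Maximum total: $263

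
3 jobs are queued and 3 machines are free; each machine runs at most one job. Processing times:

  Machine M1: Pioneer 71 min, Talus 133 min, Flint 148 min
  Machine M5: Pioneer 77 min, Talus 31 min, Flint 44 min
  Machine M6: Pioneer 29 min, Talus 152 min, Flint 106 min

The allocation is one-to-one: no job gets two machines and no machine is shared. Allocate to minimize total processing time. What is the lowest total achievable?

This is a one-to-one assignment (minimum-cost bipartite matching).
Optimal: Pioneer→Machine M6 (29 min), Talus→Machine M1 (133 min), Flint→Machine M5 (44 min) — total 29+133+44 = 206 min.
Row-greedy (each job in turn takes its cheapest remaining machine) gives 208 min, worse by 2.
Swapping Flint↔Pioneer (Flint→Machine M6 106 min, Pioneer→Machine M5 77 min) adds 110.
Checked against all permutations: 206 min is optimal.

Minimum total: 206 min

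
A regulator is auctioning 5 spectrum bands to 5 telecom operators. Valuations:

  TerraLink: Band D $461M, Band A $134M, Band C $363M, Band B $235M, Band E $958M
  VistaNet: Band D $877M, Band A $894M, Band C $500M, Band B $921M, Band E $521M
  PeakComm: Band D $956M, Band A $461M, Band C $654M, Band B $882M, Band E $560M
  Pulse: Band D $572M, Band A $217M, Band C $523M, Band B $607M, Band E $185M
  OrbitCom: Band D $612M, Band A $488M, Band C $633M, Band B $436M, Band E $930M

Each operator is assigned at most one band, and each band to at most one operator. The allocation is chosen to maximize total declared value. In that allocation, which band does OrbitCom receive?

OrbitCom receives Band C.

This is a one-to-one assignment (maximum-weight bipartite matching).
Optimal: TerraLink→Band E ($958M), VistaNet→Band A ($894M), PeakComm→Band D ($956M), Pulse→Band B ($607M), OrbitCom→Band C ($633M) — total 958+894+956+607+633 = $4048M.
Row-greedy (each operator in turn takes its best remaining band) gives $3846M, worse by 202.
Every other assignment is strictly worse.
OrbitCom's own top band is Band E ($930M), but forcing OrbitCom→Band E and reassigning the rest optimally gives only $3750M — worse by 298.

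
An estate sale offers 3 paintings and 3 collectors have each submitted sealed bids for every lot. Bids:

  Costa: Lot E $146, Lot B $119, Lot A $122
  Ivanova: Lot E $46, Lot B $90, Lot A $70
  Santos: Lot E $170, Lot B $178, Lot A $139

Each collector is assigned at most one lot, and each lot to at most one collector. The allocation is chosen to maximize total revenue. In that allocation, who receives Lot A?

Ivanova receives Lot A.

Optimal: Costa→Lot E ($146), Ivanova→Lot A ($70), Santos→Lot B ($178) — total 146+70+178 = $394.
Ivanova's own top lot is Lot B ($90), but forcing Ivanova→Lot B and reassigning the rest optimally gives only $382 — worse by 12.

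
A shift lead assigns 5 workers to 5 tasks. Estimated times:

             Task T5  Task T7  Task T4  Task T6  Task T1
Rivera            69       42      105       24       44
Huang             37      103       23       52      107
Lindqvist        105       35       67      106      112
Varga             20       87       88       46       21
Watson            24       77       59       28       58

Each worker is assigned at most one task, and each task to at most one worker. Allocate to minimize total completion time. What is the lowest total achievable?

Treat this as an assignment problem: match each worker to one task.
Optimal: Rivera→Task T6 (24 min), Huang→Task T4 (23 min), Lindqvist→Task T7 (35 min), Varga→Task T1 (21 min), Watson→Task T5 (24 min) — total 24+23+35+21+24 = 127 min.
Column-greedy (each task in turn goes to its cheapest remaining worker) gives 160 min, worse by 33.
Next-best assignment: Rivera→Task T1, Huang→Task T4, Lindqvist→Task T7, Varga→Task T5, Watson→Task T6 = 150 min.
Checked against all permutations: 127 min is optimal.

Min total: 127 min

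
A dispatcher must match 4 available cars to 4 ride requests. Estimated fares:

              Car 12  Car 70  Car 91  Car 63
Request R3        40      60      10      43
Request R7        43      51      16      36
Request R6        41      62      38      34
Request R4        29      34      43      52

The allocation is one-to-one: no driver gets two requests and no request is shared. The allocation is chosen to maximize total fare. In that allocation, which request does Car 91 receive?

Optimal: Car 12→Request R7 ($43), Car 70→Request R3 ($60), Car 91→Request R6 ($38), Car 63→Request R4 ($52) — total 43+60+38+52 = $193.
Max-entry greedy (repeatedly take the single best remaining cell) gives $167, worse by 26.
Next-best assignment: Car 12→Request R7, Car 70→Request R6, Car 91→Request R4, Car 63→Request R3 = $191.
Swapping Car 70↔Car 63 (Car 70→Request R4 $34, Car 63→Request R3 $43) loses 35.
Car 91's own top request is Request R4 ($43), but forcing Car 91→Request R4 and reassigning the rest optimally gives only $191 — worse by 2.

Car 91 receives Request R6.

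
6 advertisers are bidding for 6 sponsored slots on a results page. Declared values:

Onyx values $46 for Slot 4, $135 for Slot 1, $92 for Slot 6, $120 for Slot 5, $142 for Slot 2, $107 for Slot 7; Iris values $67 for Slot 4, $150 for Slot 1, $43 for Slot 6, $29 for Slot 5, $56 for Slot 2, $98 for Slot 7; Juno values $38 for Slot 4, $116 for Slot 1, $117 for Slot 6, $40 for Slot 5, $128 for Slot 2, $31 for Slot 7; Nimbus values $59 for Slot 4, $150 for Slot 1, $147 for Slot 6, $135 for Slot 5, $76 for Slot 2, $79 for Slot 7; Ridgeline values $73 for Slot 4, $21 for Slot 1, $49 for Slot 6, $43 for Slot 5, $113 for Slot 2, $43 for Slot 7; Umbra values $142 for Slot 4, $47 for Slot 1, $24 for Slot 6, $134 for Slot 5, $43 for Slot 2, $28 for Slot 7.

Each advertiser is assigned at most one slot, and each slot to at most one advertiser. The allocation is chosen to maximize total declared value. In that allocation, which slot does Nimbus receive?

Nimbus receives Slot 5.

Optimal: Onyx→Slot 7 ($107), Iris→Slot 1 ($150), Juno→Slot 6 ($117), Nimbus→Slot 5 ($135), Ridgeline→Slot 2 ($113), Umbra→Slot 4 ($142) — total 107+150+117+135+113+142 = $764.
Max-entry greedy (repeatedly take the single best remaining cell) gives $655, worse by 109.
Swapping Ridgeline↔Iris (Ridgeline→Slot 1 $21, Iris→Slot 2 $56) loses 186.
Nimbus's own top slot is Slot 1 ($150), but forcing Nimbus→Slot 1 and reassigning the rest optimally gives only $740 — worse by 24.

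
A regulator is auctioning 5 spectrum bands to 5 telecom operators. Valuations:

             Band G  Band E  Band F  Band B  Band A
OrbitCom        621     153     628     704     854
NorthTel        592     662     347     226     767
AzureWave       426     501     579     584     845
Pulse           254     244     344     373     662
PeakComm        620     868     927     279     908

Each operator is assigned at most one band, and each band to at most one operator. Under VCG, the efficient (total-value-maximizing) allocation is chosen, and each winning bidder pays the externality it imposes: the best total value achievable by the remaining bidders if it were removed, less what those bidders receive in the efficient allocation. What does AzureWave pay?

Efficient allocation: OrbitCom→Band G ($621M), NorthTel→Band E ($662M), AzureWave→Band B ($584M), Pulse→Band A ($662M), PeakComm→Band F ($927M); total welfare W = $3456M.
AzureWave receives Band B at value $584M, so the others get W − 584 = $2872M.
Without AzureWave: best allocation of the remaining 4 bidders over all 5 bands is OrbitCom→Band B ($704M), NorthTel→Band E ($662M), Pulse→Band A ($662M), PeakComm→Band F ($927M), total $2955M.
VCG payment = (others' best without AzureWave) − (others' welfare with AzureWave) = 2955 − 2872 = $83M.

AzureWave pays $83M.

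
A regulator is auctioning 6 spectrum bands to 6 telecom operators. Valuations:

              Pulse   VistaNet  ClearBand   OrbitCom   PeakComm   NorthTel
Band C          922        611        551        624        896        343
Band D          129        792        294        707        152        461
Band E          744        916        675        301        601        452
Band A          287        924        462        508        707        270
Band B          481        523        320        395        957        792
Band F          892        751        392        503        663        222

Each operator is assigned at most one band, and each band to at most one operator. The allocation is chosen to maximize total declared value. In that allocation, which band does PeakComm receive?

Optimal: Pulse→Band F ($892M), VistaNet→Band A ($924M), ClearBand→Band E ($675M), OrbitCom→Band D ($707M), PeakComm→Band C ($896M), NorthTel→Band B ($792M) — total 892+924+675+707+896+792 = $4886M.
Row-greedy (each operator in turn takes its best remaining band) gives $4407M, worse by 479.
Checked against all permutations: $4886M is optimal.
PeakComm's own top band is Band B ($957M), but forcing PeakComm→Band B and reassigning the rest optimally gives only $4533M — worse by 353.

PeakComm receives Band C.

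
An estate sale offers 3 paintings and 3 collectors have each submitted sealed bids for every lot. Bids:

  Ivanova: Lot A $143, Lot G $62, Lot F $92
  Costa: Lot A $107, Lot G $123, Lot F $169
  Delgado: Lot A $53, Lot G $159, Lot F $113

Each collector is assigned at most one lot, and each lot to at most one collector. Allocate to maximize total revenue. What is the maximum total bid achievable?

Optimal: Ivanova→Lot A ($143), Costa→Lot F ($169), Delgado→Lot G ($159) — total 143+169+159 = $471.
Next-best assignment: Ivanova→Lot A, Costa→Lot G, Delgado→Lot F = $379.

Max total: $471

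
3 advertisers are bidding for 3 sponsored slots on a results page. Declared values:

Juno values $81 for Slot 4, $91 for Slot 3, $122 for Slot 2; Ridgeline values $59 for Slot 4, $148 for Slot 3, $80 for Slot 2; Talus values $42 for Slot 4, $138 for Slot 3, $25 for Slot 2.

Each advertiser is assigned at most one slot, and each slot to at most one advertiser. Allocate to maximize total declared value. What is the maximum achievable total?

Maximum total: $319

This is the linear assignment problem.
Optimal: Juno→Slot 2 ($122), Ridgeline→Slot 4 ($59), Talus→Slot 3 ($138) — total 122+59+138 = $319.
Column-greedy (each slot in turn goes to its best remaining advertiser) gives $254, worse by 65.
Every other assignment is strictly worse.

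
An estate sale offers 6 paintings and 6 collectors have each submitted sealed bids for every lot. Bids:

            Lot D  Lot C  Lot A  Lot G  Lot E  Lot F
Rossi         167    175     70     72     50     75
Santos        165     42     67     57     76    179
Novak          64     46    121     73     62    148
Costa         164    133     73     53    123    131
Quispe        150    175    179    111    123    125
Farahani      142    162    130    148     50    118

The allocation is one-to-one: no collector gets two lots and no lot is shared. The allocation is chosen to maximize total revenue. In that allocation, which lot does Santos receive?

Treat this as an assignment problem: match each collector to one lot.
Optimal: Rossi→Lot C ($175), Santos→Lot D ($165), Novak→Lot F ($148), Costa→Lot E ($123), Quispe→Lot A ($179), Farahani→Lot G ($148) — total 175+165+148+123+179+148 = $938.
Column-greedy (each lot in turn goes to its best remaining collector) gives $847, worse by 91.
Santos's own top lot is Lot F ($179), but forcing Santos→Lot F and reassigning the rest optimally gives only $913 — worse by 25.

Santos receives Lot D.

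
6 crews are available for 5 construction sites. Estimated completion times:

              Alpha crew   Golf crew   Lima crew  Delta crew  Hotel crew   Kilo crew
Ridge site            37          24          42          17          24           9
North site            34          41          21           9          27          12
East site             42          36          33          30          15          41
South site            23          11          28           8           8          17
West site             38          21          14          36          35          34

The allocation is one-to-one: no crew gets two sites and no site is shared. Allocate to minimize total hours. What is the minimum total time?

Minimum total: 58 hours

Optimal: Kilo crew→Ridge site (9 hours), Delta crew→North site (9 hours), Hotel crew→East site (15 hours), Golf crew→South site (11 hours), Lima crew→West site (14 hours) — total 9+9+15+11+14 = 58 hours.
Row-greedy (each crew in turn takes its cheapest remaining site) gives 97 hours, worse by 39.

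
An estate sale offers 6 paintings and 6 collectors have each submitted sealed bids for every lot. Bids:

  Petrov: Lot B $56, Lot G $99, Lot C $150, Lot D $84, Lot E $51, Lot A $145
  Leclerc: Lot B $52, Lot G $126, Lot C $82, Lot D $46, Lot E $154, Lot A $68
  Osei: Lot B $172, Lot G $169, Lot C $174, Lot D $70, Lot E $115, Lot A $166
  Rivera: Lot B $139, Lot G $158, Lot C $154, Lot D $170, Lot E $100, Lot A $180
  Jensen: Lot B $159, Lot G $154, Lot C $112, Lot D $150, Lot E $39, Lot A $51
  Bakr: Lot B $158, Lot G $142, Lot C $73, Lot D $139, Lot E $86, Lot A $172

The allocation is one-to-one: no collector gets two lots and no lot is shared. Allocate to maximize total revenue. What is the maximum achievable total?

Optimal: Petrov→Lot C ($150), Leclerc→Lot E ($154), Osei→Lot G ($169), Rivera→Lot D ($170), Jensen→Lot B ($159), Bakr→Lot A ($172) — total 150+154+169+170+159+172 = $974.
Max-entry greedy (repeatedly take the single best remaining cell) gives $893, worse by 81.

Max total: $974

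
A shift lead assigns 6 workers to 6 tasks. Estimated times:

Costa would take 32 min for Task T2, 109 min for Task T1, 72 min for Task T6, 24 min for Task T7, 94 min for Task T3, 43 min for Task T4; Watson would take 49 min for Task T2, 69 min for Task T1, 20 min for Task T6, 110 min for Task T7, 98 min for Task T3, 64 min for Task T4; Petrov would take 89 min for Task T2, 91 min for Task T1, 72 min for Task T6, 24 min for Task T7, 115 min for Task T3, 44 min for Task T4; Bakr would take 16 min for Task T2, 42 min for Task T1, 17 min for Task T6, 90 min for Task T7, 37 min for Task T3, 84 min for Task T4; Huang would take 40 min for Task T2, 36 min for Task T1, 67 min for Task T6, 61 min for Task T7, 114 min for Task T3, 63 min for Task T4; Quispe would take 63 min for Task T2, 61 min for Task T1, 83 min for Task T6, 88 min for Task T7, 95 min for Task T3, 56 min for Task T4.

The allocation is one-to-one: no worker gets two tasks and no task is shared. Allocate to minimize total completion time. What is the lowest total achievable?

Optimal: Costa→Task T2 (32 min), Watson→Task T6 (20 min), Petrov→Task T7 (24 min), Bakr→Task T3 (37 min), Huang→Task T1 (36 min), Quispe→Task T4 (56 min) — total 32+20+24+37+36+56 = 205 min.
Column-greedy (each task in turn goes to its cheapest remaining worker) gives 235 min, worse by 30.
Every other assignment is strictly worse.

Minimum total: 205 min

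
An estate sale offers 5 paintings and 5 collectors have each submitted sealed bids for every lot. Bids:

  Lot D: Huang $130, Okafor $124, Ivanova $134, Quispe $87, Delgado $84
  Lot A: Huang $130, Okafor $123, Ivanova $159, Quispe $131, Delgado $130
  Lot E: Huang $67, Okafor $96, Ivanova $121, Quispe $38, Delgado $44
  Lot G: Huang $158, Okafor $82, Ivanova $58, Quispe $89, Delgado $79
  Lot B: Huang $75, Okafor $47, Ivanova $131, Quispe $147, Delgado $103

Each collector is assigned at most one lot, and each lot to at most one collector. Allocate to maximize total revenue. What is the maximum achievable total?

Optimal: Huang→Lot G ($158), Okafor→Lot D ($124), Ivanova→Lot E ($121), Quispe→Lot B ($147), Delgado→Lot A ($130) — total 158+124+121+147+130 = $680.
Row-greedy (each collector in turn takes its best remaining lot) gives $632, worse by 48.
Next-best assignment: Huang→Lot G, Okafor→Lot E, Ivanova→Lot D, Quispe→Lot B, Delgado→Lot A = $665.

Maximum total: $680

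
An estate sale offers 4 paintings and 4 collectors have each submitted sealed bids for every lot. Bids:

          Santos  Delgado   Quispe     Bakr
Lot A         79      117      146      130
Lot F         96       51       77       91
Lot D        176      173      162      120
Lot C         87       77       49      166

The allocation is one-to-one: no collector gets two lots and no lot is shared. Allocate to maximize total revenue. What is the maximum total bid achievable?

Optimal: Santos→Lot F ($96), Delgado→Lot D ($173), Quispe→Lot A ($146), Bakr→Lot C ($166) — total 96+173+146+166 = $581.
Row-greedy (each collector in turn takes its best remaining lot) gives $536, worse by 45.
Checked against all permutations: $581 is optimal.

Max total: $581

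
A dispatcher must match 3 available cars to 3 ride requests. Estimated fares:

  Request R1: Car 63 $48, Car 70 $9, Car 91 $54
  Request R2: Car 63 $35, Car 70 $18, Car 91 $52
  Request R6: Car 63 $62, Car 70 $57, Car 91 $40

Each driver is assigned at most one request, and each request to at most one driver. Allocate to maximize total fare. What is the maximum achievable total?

Max total: $157

Optimal: Car 63→Request R1 ($48), Car 70→Request R6 ($57), Car 91→Request R2 ($52) — total 48+57+52 = $157.
Column-greedy (each request in turn goes to its best remaining driver) gives $146, worse by 11.
Next-best assignment: Car 63→Request R2, Car 70→Request R6, Car 91→Request R1 = $146.
Swapping Car 70↔Car 91 (Car 70→Request R2 $18, Car 91→Request R6 $40) loses 51.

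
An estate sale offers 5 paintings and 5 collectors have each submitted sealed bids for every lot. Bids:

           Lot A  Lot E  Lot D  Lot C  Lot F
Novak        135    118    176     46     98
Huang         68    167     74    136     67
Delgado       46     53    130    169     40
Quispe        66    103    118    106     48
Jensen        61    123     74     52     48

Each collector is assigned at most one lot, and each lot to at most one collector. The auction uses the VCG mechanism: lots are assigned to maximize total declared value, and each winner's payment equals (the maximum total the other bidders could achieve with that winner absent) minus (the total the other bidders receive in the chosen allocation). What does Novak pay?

Novak pays $13.

Efficient allocation: Novak→Lot A ($135), Huang→Lot E ($167), Delgado→Lot C ($169), Quispe→Lot D ($118), Jensen→Lot F ($48); total welfare W = $637.
Novak receives Lot A at value $135, so the others get W − 135 = $502.
Without Novak: best allocation of the remaining 4 bidders over all 5 lots is Huang→Lot E ($167), Delgado→Lot C ($169), Quispe→Lot D ($118), Jensen→Lot A ($61), total $515.
VCG payment = (others' best without Novak) − (others' welfare with Novak) = 515 − 502 = $13.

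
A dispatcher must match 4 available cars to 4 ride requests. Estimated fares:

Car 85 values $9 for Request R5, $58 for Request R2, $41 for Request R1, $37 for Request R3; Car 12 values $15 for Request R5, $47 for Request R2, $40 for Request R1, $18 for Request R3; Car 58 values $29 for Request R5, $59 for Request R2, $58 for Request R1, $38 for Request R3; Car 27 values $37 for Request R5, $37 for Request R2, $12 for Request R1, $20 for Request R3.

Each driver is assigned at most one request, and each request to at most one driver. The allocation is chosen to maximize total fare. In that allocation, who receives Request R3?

Car 85 receives Request R3.

Treat this as an assignment problem: match each driver to one request.
Optimal: Car 85→Request R3 ($37), Car 12→Request R2 ($47), Car 58→Request R1 ($58), Car 27→Request R5 ($37) — total 37+47+58+37 = $179.
Row-greedy (each driver in turn takes its best remaining request) gives $173, worse by 6.
Next-best assignment: Car 85→Request R2, Car 12→Request R1, Car 58→Request R3, Car 27→Request R5 = $173.
Swapping Car 58↔Car 12 (Car 58→Request R2 $59, Car 12→Request R1 $40) loses 6.
No other one-to-one assignment exceeds $179.
Car 85's own top request is Request R2 ($58), but forcing Car 85→Request R2 and reassigning the rest optimally gives only $173 — worse by 6.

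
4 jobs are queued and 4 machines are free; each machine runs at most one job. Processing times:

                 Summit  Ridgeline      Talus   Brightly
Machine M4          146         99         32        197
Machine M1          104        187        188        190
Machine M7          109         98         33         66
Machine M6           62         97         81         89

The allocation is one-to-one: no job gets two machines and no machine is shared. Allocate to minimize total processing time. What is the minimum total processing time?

Treat this as an assignment problem: match each job to one machine.
Optimal: Summit→Machine M1 (104 min), Ridgeline→Machine M6 (97 min), Talus→Machine M4 (32 min), Brightly→Machine M7 (66 min) — total 104+97+32+66 = 299 min.
Min-entry greedy (repeatedly take the single cheapest remaining cell) gives 347 min, worse by 48.
Swapping Talus↔Summit (Talus→Machine M1 188 min, Summit→Machine M4 146 min) adds 198.
Every other assignment is strictly worse.

Min total: 299 min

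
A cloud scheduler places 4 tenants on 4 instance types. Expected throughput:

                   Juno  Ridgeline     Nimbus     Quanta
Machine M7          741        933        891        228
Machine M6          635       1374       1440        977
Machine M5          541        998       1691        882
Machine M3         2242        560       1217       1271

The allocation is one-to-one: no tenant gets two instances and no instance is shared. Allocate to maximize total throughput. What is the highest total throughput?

Maximum total: 5843 ops/s

This is a one-to-one assignment (maximum-weight bipartite matching).
Optimal: Juno→Machine M3 (2242 ops/s), Ridgeline→Machine M7 (933 ops/s), Nimbus→Machine M5 (1691 ops/s), Quanta→Machine M6 (977 ops/s) — total 2242+933+1691+977 = 5843 ops/s.
Next-best assignment: Juno→Machine M3, Ridgeline→Machine M6, Nimbus→Machine M5, Quanta→Machine M7 = 5535 ops/s.
Swapping Juno↔Quanta (Juno→Machine M6 635 ops/s, Quanta→Machine M3 1271 ops/s) loses 1313.
Checked against all permutations: 5843 ops/s is optimal.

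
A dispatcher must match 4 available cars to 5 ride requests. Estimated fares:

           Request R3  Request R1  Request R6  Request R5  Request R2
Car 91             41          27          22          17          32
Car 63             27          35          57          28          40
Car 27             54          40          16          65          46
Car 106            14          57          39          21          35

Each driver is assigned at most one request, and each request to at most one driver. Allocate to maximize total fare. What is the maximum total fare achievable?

Treat this as an assignment problem: match each driver to one request.
Optimal: Car 91→Request R3 ($41), Car 63→Request R6 ($57), Car 27→Request R5 ($65), Car 106→Request R1 ($57) — total 41+57+65+57 = $220.
Column-greedy (each request in turn goes to its best remaining driver) gives $185, worse by 35.
Next-best assignment: Car 91→Request R2, Car 63→Request R6, Car 27→Request R5, Car 106→Request R1 = $211.

Max total: $220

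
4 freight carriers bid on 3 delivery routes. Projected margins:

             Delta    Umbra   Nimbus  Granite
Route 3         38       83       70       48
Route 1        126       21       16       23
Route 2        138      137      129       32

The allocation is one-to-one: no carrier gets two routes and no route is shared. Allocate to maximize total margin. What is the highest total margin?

Max total: $338k

This is a one-to-one assignment (maximum-weight bipartite matching).
Optimal: Umbra→Route 3 ($83k), Delta→Route 1 ($126k), Nimbus→Route 2 ($129k) — total 83+126+129 = $338k.
Max-entry greedy (repeatedly take the single best remaining cell) gives $244k, worse by 94.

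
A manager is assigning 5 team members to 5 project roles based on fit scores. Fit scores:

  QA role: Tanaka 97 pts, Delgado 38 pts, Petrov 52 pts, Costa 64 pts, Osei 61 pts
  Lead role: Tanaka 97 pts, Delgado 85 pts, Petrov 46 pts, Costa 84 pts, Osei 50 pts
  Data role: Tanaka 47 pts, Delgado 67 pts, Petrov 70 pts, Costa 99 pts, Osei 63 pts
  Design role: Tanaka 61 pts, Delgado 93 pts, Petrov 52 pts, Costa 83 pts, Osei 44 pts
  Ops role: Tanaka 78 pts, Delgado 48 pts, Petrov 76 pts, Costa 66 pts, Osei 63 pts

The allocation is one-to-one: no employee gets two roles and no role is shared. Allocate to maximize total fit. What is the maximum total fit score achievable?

Maximum total: 426 pts

Optimal: Tanaka→Lead role (97 pts), Delgado→Design role (93 pts), Petrov→Ops role (76 pts), Costa→Data role (99 pts), Osei→QA role (61 pts) — total 97+93+76+99+61 = 426 pts.
Column-greedy (each role in turn goes to its best remaining employee) gives 396 pts, worse by 30.
Next-best assignment: Tanaka→QA role, Delgado→Design role, Petrov→Ops role, Costa→Data role, Osei→Lead role = 415 pts.
Swapping Delgado↔Petrov (Delgado→Ops role 48 pts, Petrov→Design role 52 pts) loses 69.
No other one-to-one assignment exceeds 426 pts.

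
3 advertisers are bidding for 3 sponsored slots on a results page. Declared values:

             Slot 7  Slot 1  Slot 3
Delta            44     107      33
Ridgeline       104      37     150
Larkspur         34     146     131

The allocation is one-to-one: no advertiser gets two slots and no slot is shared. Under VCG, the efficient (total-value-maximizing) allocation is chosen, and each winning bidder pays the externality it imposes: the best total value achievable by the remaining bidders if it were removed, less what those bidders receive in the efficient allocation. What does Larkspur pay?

Larkspur pays $46.

Efficient allocation: Delta→Slot 1 ($107), Ridgeline→Slot 7 ($104), Larkspur→Slot 3 ($131); total welfare W = $342.
Larkspur receives Slot 3 at value $131, so the others get W − 131 = $211.
Without Larkspur: best allocation of the remaining 2 bidders over all 3 slots is Delta→Slot 1 ($107), Ridgeline→Slot 3 ($150), total $257.
VCG payment = (others' best without Larkspur) − (others' welfare with Larkspur) = 257 − 211 = $46.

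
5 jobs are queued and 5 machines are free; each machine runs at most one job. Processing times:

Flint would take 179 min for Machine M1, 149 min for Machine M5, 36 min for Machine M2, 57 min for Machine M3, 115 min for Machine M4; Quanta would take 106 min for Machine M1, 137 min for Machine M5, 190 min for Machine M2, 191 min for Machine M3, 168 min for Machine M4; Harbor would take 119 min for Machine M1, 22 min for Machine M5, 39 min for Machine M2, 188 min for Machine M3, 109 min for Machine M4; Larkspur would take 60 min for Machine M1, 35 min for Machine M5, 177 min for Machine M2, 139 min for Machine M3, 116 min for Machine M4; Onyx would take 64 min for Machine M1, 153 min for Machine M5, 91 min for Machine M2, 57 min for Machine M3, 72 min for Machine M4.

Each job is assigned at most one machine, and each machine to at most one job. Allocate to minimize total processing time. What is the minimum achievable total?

Min total: 309 min

Treat this as an assignment problem: match each job to one machine.
Optimal: Flint→Machine M3 (57 min), Quanta→Machine M1 (106 min), Harbor→Machine M2 (39 min), Larkspur→Machine M5 (35 min), Onyx→Machine M4 (72 min) — total 57+106+39+35+72 = 309 min.
Min-entry greedy (repeatedly take the single cheapest remaining cell) gives 343 min, worse by 34.
Next-best assignment: Flint→Machine M2, Quanta→Machine M1, Harbor→Machine M5, Larkspur→Machine M4, Onyx→Machine M3 = 337 min.
Checked against all permutations: 309 min is optimal.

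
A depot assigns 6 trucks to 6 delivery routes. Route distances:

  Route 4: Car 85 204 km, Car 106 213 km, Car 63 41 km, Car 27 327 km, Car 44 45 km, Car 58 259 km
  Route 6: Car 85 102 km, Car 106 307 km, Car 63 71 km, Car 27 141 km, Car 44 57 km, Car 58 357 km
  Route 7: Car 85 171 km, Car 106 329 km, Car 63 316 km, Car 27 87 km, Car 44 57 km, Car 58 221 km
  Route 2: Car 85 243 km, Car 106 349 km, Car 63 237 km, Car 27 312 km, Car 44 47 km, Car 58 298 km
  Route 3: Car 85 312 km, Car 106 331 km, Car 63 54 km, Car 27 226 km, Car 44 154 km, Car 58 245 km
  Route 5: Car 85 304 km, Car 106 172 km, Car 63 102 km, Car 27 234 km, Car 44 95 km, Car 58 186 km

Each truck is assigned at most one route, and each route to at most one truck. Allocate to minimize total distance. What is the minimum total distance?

Optimal: Car 85→Route 6 (102 km), Car 106→Route 4 (213 km), Car 63→Route 3 (54 km), Car 27→Route 7 (87 km), Car 44→Route 2 (47 km), Car 58→Route 5 (186 km) — total 102+213+54+87+47+186 = 689 km.
Column-greedy (each route in turn goes to its cheapest remaining truck) gives 845 km, worse by 156.
Swapping Car 63↔Car 58 (Car 63→Route 5 102 km, Car 58→Route 3 245 km) adds 107.
No other one-to-one assignment undercuts 689 km.

Minimum total: 689 km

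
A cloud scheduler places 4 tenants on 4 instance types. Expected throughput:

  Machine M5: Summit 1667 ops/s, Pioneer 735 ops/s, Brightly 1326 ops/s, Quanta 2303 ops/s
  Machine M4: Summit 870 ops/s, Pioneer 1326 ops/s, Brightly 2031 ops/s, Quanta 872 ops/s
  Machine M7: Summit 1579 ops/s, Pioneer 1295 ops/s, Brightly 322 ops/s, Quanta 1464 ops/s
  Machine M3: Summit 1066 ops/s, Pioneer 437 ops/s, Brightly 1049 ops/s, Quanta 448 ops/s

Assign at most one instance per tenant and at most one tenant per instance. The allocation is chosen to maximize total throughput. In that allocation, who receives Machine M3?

Summit receives Machine M3.

Optimal: Summit→Machine M3 (1066 ops/s), Pioneer→Machine M7 (1295 ops/s), Brightly→Machine M4 (2031 ops/s), Quanta→Machine M5 (2303 ops/s) — total 1066+1295+2031+2303 = 6695 ops/s.
Row-greedy (each tenant in turn takes its best remaining instance) gives 5506 ops/s, worse by 1189.
Next-best assignment: Summit→Machine M7, Pioneer→Machine M3, Brightly→Machine M4, Quanta→Machine M5 = 6350 ops/s.
Summit's own top instance is Machine M5 (1667 ops/s), but forcing Summit→Machine M5 and reassigning the rest optimally gives only 5599 ops/s — worse by 1096.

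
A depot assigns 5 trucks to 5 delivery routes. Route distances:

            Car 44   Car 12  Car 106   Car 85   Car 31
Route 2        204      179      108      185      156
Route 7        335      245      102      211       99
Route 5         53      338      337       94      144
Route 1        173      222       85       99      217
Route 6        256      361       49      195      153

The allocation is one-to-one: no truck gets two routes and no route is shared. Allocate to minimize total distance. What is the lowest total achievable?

Minimum total: 479 km

Optimal: Car 44→Route 5 (53 km), Car 12→Route 2 (179 km), Car 106→Route 6 (49 km), Car 85→Route 1 (99 km), Car 31→Route 7 (99 km) — total 53+179+49+99+99 = 479 km.
Column-greedy (each route in turn goes to its cheapest remaining truck) gives 720 km, worse by 241.
Next-best assignment: Car 44→Route 5, Car 12→Route 2, Car 106→Route 7, Car 85→Route 1, Car 31→Route 6 = 586 km.
Swapping Car 12↔Car 44 (Car 12→Route 5 338 km, Car 44→Route 2 204 km) adds 310.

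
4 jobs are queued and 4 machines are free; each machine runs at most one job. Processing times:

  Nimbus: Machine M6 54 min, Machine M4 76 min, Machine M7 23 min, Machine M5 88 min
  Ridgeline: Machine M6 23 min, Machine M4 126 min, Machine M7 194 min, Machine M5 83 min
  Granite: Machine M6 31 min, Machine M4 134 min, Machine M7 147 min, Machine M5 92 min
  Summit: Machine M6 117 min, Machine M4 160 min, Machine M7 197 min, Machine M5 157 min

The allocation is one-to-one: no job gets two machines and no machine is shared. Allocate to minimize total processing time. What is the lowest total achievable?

Min total: 297 min

This is the linear assignment problem.
Optimal: Nimbus→Machine M7 (23 min), Ridgeline→Machine M5 (83 min), Granite→Machine M6 (31 min), Summit→Machine M4 (160 min) — total 23+83+31+160 = 297 min.
Column-greedy (each machine in turn goes to its cheapest remaining job) gives 403 min, worse by 106.
Swapping Ridgeline↔Granite (Ridgeline→Machine M6 23 min, Granite→Machine M5 92 min) adds 1.
Checked against all permutations: 297 min is optimal.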